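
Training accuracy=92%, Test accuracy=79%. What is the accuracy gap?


Gap = train_accuracy - test_accuracy
= 92 - 79
= 13%
This gap suggests the model is overfitting.

13


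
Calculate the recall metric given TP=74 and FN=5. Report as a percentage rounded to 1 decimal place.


Recall = TP / (TP + FN) * 100
= 74 / (74 + 5)
= 74 / 79
= 0.9367
= 93.7%

93.7


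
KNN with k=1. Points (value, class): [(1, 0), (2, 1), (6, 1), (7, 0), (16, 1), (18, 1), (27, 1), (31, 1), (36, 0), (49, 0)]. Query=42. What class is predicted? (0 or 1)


Distances from query 42:
Point 36 (class 0): distance = 6
K=1 nearest neighbors: classes = [0]
Votes for class 1: 0 / 1
Majority vote => class 0

0


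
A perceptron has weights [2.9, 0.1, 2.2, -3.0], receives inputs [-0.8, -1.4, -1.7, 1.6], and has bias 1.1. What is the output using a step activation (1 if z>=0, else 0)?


z = w . x + b
= 2.9*-0.8 + 0.1*-1.4 + 2.2*-1.7 + -3.0*1.6 + 1.1
= -2.32 + -0.14 + -3.74 + -4.8 + 1.1
= -11.0 + 1.1
= -9.9
Since z = -9.9 < 0, output = 0

0


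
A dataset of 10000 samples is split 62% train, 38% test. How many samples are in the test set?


Train samples = 10000 * 62% = 6200
Test samples = 10000 - 6200
= 3800

3800


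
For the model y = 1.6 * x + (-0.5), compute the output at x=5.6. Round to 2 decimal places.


y = 1.6 * 5.6 + (-0.5)
= 8.96 + (-0.5)
= 8.46

8.46


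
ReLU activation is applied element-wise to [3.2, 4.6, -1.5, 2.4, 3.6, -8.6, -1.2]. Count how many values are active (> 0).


ReLU(x) = max(0, x) for each element:
ReLU(3.2) = 3.2
ReLU(4.6) = 4.6
ReLU(-1.5) = 0
ReLU(2.4) = 2.4
ReLU(3.6) = 3.6
ReLU(-8.6) = 0
ReLU(-1.2) = 0
Active neurons (>0): 4

4


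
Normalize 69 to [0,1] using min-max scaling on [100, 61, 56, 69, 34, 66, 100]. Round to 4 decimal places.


Min = 34, Max = 100
Range = 100 - 34 = 66
Scaled = (x - min) / (max - min)
= (69 - 34) / 66
= 35 / 66
= 0.5303

0.5303


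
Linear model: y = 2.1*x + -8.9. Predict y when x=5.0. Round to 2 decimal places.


y = 2.1 * 5.0 + (-8.9)
= 10.5 + (-8.9)
= 1.60

1.60


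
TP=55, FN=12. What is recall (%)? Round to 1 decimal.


Recall = TP / (TP + FN) * 100
= 55 / (55 + 12)
= 55 / 67
= 0.8209
= 82.1%

82.1


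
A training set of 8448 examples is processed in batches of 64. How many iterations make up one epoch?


Iterations per epoch = dataset_size / batch_size
= 8448 / 64
= 132

132


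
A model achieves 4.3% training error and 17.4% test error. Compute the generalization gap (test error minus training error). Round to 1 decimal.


Generalization gap = test_error - train_error
= 17.4 - 4.3
= 13.1%
A large gap suggests overfitting.

13.1


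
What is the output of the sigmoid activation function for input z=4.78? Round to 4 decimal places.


sigmoid(z) = 1 / (1 + exp(-z))
exp(-(4.78)) = exp(-4.78) = 0.0084
1 + 0.0084 = 1.0084
1 / 1.0084 = 0.9917

0.9917


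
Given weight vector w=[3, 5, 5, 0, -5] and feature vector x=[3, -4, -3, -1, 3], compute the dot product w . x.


Element-wise products:
3 * 3 = 9
5 * -4 = -20
5 * -3 = -15
0 * -1 = 0
-5 * 3 = -15
Sum = 9 + -20 + -15 + 0 + -15
= -41

-41


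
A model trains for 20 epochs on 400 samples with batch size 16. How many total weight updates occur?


Iterations per epoch = 400 / 16 = 25
Total updates = iterations_per_epoch * epochs
= 25 * 20
= 500

500


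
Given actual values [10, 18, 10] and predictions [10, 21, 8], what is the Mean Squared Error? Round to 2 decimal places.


Differences: [0, -3, 2]
Squared errors: [0, 9, 4]
Sum of squared errors = 13
MSE = 13 / 3 = 4.33

4.33


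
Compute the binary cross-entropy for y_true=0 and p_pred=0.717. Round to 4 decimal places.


For y=0: Loss = -log(1-p)
= -log(1 - 0.717)
= -log(0.283)
= -(-1.2623)
= 1.2623

1.2623


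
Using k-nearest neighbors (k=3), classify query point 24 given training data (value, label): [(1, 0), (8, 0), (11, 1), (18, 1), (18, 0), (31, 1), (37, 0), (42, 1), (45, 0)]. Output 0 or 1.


Distances from query 24:
Point 18 (class 0): distance = 6
Point 18 (class 1): distance = 6
Point 31 (class 1): distance = 7
K=3 nearest neighbors: classes = [0, 1, 1]
Votes for class 1: 2 / 3
Majority vote => class 1

1


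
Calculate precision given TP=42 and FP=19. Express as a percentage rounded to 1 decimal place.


Precision = TP / (TP + FP) * 100
= 42 / (42 + 19)
= 42 / 61
= 0.6885
= 68.9%

68.9


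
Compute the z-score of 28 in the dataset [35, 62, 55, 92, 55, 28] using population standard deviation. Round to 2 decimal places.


Mean = (35 + 62 + 55 + 92 + 55 + 28) / 6 = 54.5
Variance = sum((x_i - mean)^2) / n = 424.25
Std = sqrt(424.25) = 20.5973
Z = (x - mean) / std
= (28 - 54.5) / 20.5973
= -26.5 / 20.5973
= -1.29

-1.29


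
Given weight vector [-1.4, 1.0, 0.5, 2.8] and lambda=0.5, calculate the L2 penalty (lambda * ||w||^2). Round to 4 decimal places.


Squaring each weight:
(-1.4)^2 = 1.96
1.0^2 = 1.0
0.5^2 = 0.25
2.8^2 = 7.84
Sum of squares = 11.05
Penalty = 0.5 * 11.05 = 5.5250

5.5250


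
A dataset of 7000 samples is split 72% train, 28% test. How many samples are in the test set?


Train samples = 7000 * 72% = 5040
Test samples = 7000 - 5040
= 1960

1960


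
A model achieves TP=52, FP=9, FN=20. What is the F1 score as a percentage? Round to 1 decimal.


Precision = TP / (TP + FP) = 52 / 61 = 0.8525
Recall = TP / (TP + FN) = 52 / 72 = 0.7222
F1 = 2 * P * R / (P + R)
= 2 * 0.8525 * 0.7222 / (0.8525 + 0.7222)
= 1.2313 / 1.5747
= 0.782
As percentage: 78.2%

78.2


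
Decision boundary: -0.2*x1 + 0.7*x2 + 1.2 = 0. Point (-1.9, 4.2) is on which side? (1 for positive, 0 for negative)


Compute -0.2 * -1.9 + 0.7 * 4.2 + 1.2
= 0.38 + 2.94 + 1.2
= 4.52
Since 4.52 >= 0, the point is on the positive side.

1


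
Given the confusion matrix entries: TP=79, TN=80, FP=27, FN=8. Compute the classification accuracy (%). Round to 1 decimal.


Accuracy = (TP + TN) / (TP + TN + FP + FN) * 100
= (79 + 80) / (79 + 80 + 27 + 8)
= 159 / 194
= 0.8196
= 82.0%

82.0


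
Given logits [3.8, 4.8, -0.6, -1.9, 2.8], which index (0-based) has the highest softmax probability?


Softmax is a monotonic transformation, so it preserves the argmax.
We need to find the index of the maximum logit.
Index 0: 3.8
Index 1: 4.8
Index 2: -0.6
Index 3: -1.9
Index 4: 2.8
Maximum logit = 4.8 at index 1

1


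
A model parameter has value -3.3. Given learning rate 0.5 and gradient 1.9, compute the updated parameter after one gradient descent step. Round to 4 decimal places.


w_new = w_old - lr * gradient
= -3.3 - 0.5 * 1.9
= -3.3 - (0.95)
= -4.2500

-4.2500


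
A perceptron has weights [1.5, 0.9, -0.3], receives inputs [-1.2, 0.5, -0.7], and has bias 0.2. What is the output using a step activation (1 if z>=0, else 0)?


z = w . x + b
= 1.5*-1.2 + 0.9*0.5 + -0.3*-0.7 + 0.2
= -1.8 + 0.45 + 0.21 + 0.2
= -1.14 + 0.2
= -0.94
Since z = -0.94 < 0, output = 0

0


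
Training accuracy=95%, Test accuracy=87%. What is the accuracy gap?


Gap = train_accuracy - test_accuracy
= 95 - 87
= 8%
This moderate gap may indicate mild overfitting.

8


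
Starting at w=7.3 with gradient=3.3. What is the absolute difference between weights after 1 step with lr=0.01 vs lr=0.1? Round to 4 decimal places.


With lr=0.01: w_new = 7.3 - 0.01 * 3.3 = 7.267
With lr=0.1: w_new = 7.3 - 0.1 * 3.3 = 6.97
Absolute difference = |7.267 - 6.97|
= 0.2970

0.2970


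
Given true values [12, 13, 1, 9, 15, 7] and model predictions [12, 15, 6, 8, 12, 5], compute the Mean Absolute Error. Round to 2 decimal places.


Absolute errors: [0, 2, 5, 1, 3, 2]
Sum of absolute errors = 13
MAE = 13 / 6 = 2.17

2.17


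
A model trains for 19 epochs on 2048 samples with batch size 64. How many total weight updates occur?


Iterations per epoch = 2048 / 64 = 32
Total updates = iterations_per_epoch * epochs
= 32 * 19
= 608

608


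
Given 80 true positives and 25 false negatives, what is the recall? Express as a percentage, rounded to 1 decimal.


Recall = TP / (TP + FN) * 100
= 80 / (80 + 25)
= 80 / 105
= 0.7619
= 76.2%

76.2


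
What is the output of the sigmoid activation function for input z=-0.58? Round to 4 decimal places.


sigmoid(z) = 1 / (1 + exp(-z))
exp(-(-0.58)) = exp(0.58) = 1.786
1 + 1.786 = 2.786
1 / 2.786 = 0.3589

0.3589


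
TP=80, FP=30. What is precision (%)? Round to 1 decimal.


Precision = TP / (TP + FP) * 100
= 80 / (80 + 30)
= 80 / 110
= 0.7273
= 72.7%

72.7


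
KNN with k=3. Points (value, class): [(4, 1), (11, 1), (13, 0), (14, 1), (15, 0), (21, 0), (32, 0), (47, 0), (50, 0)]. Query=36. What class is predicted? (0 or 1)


Distances from query 36:
Point 32 (class 0): distance = 4
Point 47 (class 0): distance = 11
Point 50 (class 0): distance = 14
K=3 nearest neighbors: classes = [0, 0, 0]
Votes for class 1: 0 / 3
Majority vote => class 0

0


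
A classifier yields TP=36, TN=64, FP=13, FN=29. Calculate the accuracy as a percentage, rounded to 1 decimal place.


Accuracy = (TP + TN) / (TP + TN + FP + FN) * 100
= (36 + 64) / (36 + 64 + 13 + 29)
= 100 / 142
= 0.7042
= 70.4%

70.4


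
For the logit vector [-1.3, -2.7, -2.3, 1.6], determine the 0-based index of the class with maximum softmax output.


Softmax is a monotonic transformation, so it preserves the argmax.
We need to find the index of the maximum logit.
Index 0: -1.3
Index 1: -2.7
Index 2: -2.3
Index 3: 1.6
Maximum logit = 1.6 at index 3

3


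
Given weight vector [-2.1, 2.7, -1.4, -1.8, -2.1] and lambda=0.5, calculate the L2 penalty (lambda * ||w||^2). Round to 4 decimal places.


Squaring each weight:
(-2.1)^2 = 4.41
2.7^2 = 7.29
(-1.4)^2 = 1.96
(-1.8)^2 = 3.24
(-2.1)^2 = 4.41
Sum of squares = 21.31
Penalty = 0.5 * 21.31 = 10.6550

10.6550


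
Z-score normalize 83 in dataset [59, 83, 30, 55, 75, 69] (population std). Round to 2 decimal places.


Mean = (59 + 83 + 30 + 55 + 75 + 69) / 6 = 61.8333
Variance = sum((x_i - mean)^2) / n = 290.1389
Std = sqrt(290.1389) = 17.0335
Z = (x - mean) / std
= (83 - 61.8333) / 17.0335
= 21.1667 / 17.0335
= 1.24

1.24


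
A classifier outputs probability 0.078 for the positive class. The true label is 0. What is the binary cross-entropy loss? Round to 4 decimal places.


For y=0: Loss = -log(1-p)
= -log(1 - 0.078)
= -log(0.922)
= -(-0.0812)
= 0.0812

0.0812


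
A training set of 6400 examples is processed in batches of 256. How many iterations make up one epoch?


Iterations per epoch = dataset_size / batch_size
= 6400 / 256
= 25

25


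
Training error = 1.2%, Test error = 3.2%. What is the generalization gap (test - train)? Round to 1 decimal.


Generalization gap = test_error - train_error
= 3.2 - 1.2
= 2.0%
A moderate gap.

2.0


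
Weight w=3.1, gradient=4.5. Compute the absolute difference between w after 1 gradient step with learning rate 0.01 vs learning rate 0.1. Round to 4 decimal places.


With lr=0.01: w_new = 3.1 - 0.01 * 4.5 = 3.055
With lr=0.1: w_new = 3.1 - 0.1 * 4.5 = 2.65
Absolute difference = |3.055 - 2.65|
= 0.4050

0.4050


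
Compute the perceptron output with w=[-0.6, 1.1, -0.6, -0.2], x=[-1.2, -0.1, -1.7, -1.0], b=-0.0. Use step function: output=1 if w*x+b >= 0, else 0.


z = w . x + b
= -0.6*-1.2 + 1.1*-0.1 + -0.6*-1.7 + -0.2*-1.0 + -0.0
= 0.72 + -0.11 + 1.02 + 0.2 + -0.0
= 1.83 + -0.0
= 1.83
Since z = 1.83 >= 0, output = 1

1


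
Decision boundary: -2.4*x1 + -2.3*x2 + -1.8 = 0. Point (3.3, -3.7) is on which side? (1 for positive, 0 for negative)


Compute -2.4 * 3.3 + -2.3 * -3.7 + -1.8
= -7.92 + 8.51 + -1.8
= -1.21
Since -1.21 < 0, the point is on the negative side.

0


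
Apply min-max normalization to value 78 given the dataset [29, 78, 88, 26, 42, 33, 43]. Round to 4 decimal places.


Min = 26, Max = 88
Range = 88 - 26 = 62
Scaled = (x - min) / (max - min)
= (78 - 26) / 62
= 52 / 62
= 0.8387

0.8387


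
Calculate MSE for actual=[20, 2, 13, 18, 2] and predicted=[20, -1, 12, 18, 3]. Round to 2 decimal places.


Differences: [0, 3, 1, 0, -1]
Squared errors: [0, 9, 1, 0, 1]
Sum of squared errors = 11
MSE = 11 / 5 = 2.20

2.20


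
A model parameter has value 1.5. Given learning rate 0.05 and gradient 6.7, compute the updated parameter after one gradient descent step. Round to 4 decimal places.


w_new = w_old - lr * gradient
= 1.5 - 0.05 * 6.7
= 1.5 - (0.335)
= 1.1650

1.1650


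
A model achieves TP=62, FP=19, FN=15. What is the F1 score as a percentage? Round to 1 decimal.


Precision = TP / (TP + FP) = 62 / 81 = 0.7654
Recall = TP / (TP + FN) = 62 / 77 = 0.8052
F1 = 2 * P * R / (P + R)
= 2 * 0.7654 * 0.8052 / (0.7654 + 0.8052)
= 1.2326 / 1.5706
= 0.7848
As percentage: 78.5%

78.5


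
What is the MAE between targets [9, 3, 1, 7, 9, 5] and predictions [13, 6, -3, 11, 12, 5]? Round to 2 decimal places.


Absolute errors: [4, 3, 4, 4, 3, 0]
Sum of absolute errors = 18
MAE = 18 / 6 = 3.00

3.00


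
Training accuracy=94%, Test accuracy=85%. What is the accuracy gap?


Gap = train_accuracy - test_accuracy
= 94 - 85
= 9%
This moderate gap may indicate mild overfitting.

9


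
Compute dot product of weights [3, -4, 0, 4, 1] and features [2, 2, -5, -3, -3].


Element-wise products:
3 * 2 = 6
-4 * 2 = -8
0 * -5 = 0
4 * -3 = -12
1 * -3 = -3
Sum = 6 + -8 + 0 + -12 + -3
= -17

-17


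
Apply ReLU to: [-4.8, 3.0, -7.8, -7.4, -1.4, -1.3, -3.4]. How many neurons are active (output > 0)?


ReLU(x) = max(0, x) for each element:
ReLU(-4.8) = 0
ReLU(3.0) = 3.0
ReLU(-7.8) = 0
ReLU(-7.4) = 0
ReLU(-1.4) = 0
ReLU(-1.3) = 0
ReLU(-3.4) = 0
Active neurons (>0): 1

1


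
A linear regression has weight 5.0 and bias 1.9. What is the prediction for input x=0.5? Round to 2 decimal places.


y = 5.0 * 0.5 + (1.9)
= 2.5 + (1.9)
= 4.40

4.40


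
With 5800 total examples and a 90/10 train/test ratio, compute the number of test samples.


Train samples = 5800 * 90% = 5220
Test samples = 5800 - 5220
= 580

580


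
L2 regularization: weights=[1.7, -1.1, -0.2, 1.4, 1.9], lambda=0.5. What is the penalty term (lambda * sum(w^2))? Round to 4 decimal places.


Squaring each weight:
1.7^2 = 2.89
(-1.1)^2 = 1.21
(-0.2)^2 = 0.04
1.4^2 = 1.96
1.9^2 = 3.61
Sum of squares = 9.71
Penalty = 0.5 * 9.71 = 4.8550

4.8550


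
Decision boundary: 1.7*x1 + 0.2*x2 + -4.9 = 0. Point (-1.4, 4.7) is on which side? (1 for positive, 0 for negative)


Compute 1.7 * -1.4 + 0.2 * 4.7 + -4.9
= -2.38 + 0.94 + -4.9
= -6.34
Since -6.34 < 0, the point is on the negative side.

0


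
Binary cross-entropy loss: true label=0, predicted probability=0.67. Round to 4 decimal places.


For y=0: Loss = -log(1-p)
= -log(1 - 0.67)
= -log(0.33)
= -(-1.1087)
= 1.1087

1.1087


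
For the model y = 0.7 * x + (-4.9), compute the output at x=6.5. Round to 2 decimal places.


y = 0.7 * 6.5 + (-4.9)
= 4.55 + (-4.9)
= -0.35

-0.35


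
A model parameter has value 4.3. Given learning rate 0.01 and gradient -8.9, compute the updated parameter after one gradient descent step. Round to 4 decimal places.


w_new = w_old - lr * gradient
= 4.3 - 0.01 * -8.9
= 4.3 - (-0.089)
= 4.3890

4.3890


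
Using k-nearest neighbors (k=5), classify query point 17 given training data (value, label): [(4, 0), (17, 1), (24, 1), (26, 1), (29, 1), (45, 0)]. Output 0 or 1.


Distances from query 17:
Point 17 (class 1): distance = 0
Point 24 (class 1): distance = 7
Point 26 (class 1): distance = 9
Point 29 (class 1): distance = 12
Point 4 (class 0): distance = 13
K=5 nearest neighbors: classes = [1, 1, 1, 1, 0]
Votes for class 1: 4 / 5
Majority vote => class 1

1


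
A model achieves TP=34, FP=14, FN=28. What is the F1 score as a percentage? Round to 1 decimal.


Precision = TP / (TP + FP) = 34 / 48 = 0.7083
Recall = TP / (TP + FN) = 34 / 62 = 0.5484
F1 = 2 * P * R / (P + R)
= 2 * 0.7083 * 0.5484 / (0.7083 + 0.5484)
= 0.7769 / 1.2567
= 0.6182
As percentage: 61.8%

61.8


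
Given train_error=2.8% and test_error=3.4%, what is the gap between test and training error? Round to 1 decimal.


Generalization gap = test_error - train_error
= 3.4 - 2.8
= 0.6%
A small gap suggests good generalization.

0.6


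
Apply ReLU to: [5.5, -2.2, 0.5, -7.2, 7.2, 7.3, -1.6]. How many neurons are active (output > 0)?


ReLU(x) = max(0, x) for each element:
ReLU(5.5) = 5.5
ReLU(-2.2) = 0
ReLU(0.5) = 0.5
ReLU(-7.2) = 0
ReLU(7.2) = 7.2
ReLU(7.3) = 7.3
ReLU(-1.6) = 0
Active neurons (>0): 4

4


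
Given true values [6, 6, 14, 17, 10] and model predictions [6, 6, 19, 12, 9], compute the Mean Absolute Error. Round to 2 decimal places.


Absolute errors: [0, 0, 5, 5, 1]
Sum of absolute errors = 11
MAE = 11 / 5 = 2.20

2.20


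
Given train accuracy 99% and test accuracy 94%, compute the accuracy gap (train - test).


Gap = train_accuracy - test_accuracy
= 99 - 94
= 5%
This moderate gap may indicate mild overfitting.

5


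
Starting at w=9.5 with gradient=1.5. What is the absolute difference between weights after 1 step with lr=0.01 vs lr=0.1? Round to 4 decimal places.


With lr=0.01: w_new = 9.5 - 0.01 * 1.5 = 9.485
With lr=0.1: w_new = 9.5 - 0.1 * 1.5 = 9.35
Absolute difference = |9.485 - 9.35|
= 0.1350

0.1350


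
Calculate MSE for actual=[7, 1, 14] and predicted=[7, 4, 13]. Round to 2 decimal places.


Differences: [0, -3, 1]
Squared errors: [0, 9, 1]
Sum of squared errors = 10
MSE = 10 / 3 = 3.33

3.33


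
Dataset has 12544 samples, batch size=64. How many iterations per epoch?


Iterations per epoch = dataset_size / batch_size
= 12544 / 64
= 196

196


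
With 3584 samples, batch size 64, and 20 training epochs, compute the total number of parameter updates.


Iterations per epoch = 3584 / 64 = 56
Total updates = iterations_per_epoch * epochs
= 56 * 20
= 1120

1120


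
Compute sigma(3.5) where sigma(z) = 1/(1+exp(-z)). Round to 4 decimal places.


sigmoid(z) = 1 / (1 + exp(-z))
exp(-(3.5)) = exp(-3.5) = 0.0302
1 + 0.0302 = 1.0302
1 / 1.0302 = 0.9707

0.9707


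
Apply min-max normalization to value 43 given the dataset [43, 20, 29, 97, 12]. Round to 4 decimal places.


Min = 12, Max = 97
Range = 97 - 12 = 85
Scaled = (x - min) / (max - min)
= (43 - 12) / 85
= 31 / 85
= 0.3647

0.3647


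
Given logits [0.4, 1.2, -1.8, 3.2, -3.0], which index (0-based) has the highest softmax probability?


Softmax is a monotonic transformation, so it preserves the argmax.
We need to find the index of the maximum logit.
Index 0: 0.4
Index 1: 1.2
Index 2: -1.8
Index 3: 3.2
Index 4: -3.0
Maximum logit = 3.2 at index 3

3


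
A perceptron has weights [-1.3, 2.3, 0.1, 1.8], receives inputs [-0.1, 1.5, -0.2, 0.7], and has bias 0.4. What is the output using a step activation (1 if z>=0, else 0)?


z = w . x + b
= -1.3*-0.1 + 2.3*1.5 + 0.1*-0.2 + 1.8*0.7 + 0.4
= 0.13 + 3.45 + -0.02 + 1.26 + 0.4
= 4.82 + 0.4
= 5.22
Since z = 5.22 >= 0, output = 1

1


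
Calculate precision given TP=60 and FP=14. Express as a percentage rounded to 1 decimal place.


Precision = TP / (TP + FP) * 100
= 60 / (60 + 14)
= 60 / 74
= 0.8108
= 81.1%

81.1


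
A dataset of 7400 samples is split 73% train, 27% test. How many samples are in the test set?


Train samples = 7400 * 73% = 5402
Test samples = 7400 - 5402
= 1998

1998


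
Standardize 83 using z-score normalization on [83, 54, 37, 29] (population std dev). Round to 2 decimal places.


Mean = (83 + 54 + 37 + 29) / 4 = 50.75
Variance = sum((x_i - mean)^2) / n = 428.1875
Std = sqrt(428.1875) = 20.6927
Z = (x - mean) / std
= (83 - 50.75) / 20.6927
= 32.25 / 20.6927
= 1.56

1.56


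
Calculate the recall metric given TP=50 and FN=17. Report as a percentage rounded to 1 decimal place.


Recall = TP / (TP + FN) * 100
= 50 / (50 + 17)
= 50 / 67
= 0.7463
= 74.6%

74.6


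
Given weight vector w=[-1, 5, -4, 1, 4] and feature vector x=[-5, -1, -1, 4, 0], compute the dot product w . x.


Element-wise products:
-1 * -5 = 5
5 * -1 = -5
-4 * -1 = 4
1 * 4 = 4
4 * 0 = 0
Sum = 5 + -5 + 4 + 4 + 0
= 8

8


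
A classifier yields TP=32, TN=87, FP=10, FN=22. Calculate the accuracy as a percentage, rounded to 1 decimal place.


Accuracy = (TP + TN) / (TP + TN + FP + FN) * 100
= (32 + 87) / (32 + 87 + 10 + 22)
= 119 / 151
= 0.7881
= 78.8%

78.8


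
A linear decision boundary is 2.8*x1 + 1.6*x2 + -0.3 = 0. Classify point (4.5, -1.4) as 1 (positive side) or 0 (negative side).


Compute 2.8 * 4.5 + 1.6 * -1.4 + -0.3
= 12.6 + -2.24 + -0.3
= 10.06
Since 10.06 >= 0, the point is on the positive side.

1


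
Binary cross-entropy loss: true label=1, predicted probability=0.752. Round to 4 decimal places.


For y=1: Loss = -log(p)
= -log(0.752)
= -(-0.285)
= 0.2850

0.2850


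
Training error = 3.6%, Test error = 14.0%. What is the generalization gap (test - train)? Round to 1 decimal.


Generalization gap = test_error - train_error
= 14.0 - 3.6
= 10.4%
A large gap suggests overfitting.

10.4


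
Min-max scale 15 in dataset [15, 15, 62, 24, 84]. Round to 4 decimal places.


Min = 15, Max = 84
Range = 84 - 15 = 69
Scaled = (x - min) / (max - min)
= (15 - 15) / 69
= 0 / 69
= 0.0000

0.0000


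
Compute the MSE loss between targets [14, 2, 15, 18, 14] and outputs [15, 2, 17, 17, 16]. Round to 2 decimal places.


Differences: [-1, 0, -2, 1, -2]
Squared errors: [1, 0, 4, 1, 4]
Sum of squared errors = 10
MSE = 10 / 5 = 2.00

2.00


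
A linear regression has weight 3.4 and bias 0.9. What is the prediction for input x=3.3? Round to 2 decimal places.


y = 3.4 * 3.3 + (0.9)
= 11.22 + (0.9)
= 12.12

12.12


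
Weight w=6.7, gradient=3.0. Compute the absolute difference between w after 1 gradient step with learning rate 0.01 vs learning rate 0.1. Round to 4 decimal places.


With lr=0.01: w_new = 6.7 - 0.01 * 3.0 = 6.67
With lr=0.1: w_new = 6.7 - 0.1 * 3.0 = 6.4
Absolute difference = |6.67 - 6.4|
= 0.2700

0.2700


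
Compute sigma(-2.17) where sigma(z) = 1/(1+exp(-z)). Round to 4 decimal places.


sigmoid(z) = 1 / (1 + exp(-z))
exp(-(-2.17)) = exp(2.17) = 8.7583
1 + 8.7583 = 9.7583
1 / 9.7583 = 0.1025

0.1025


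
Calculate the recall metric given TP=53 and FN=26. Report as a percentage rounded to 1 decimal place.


Recall = TP / (TP + FN) * 100
= 53 / (53 + 26)
= 53 / 79
= 0.6709
= 67.1%

67.1


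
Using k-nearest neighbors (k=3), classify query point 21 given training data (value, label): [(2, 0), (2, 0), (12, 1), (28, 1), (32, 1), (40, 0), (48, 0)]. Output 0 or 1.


Distances from query 21:
Point 28 (class 1): distance = 7
Point 12 (class 1): distance = 9
Point 32 (class 1): distance = 11
K=3 nearest neighbors: classes = [1, 1, 1]
Votes for class 1: 3 / 3
Majority vote => class 1

1


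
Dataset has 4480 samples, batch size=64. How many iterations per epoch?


Iterations per epoch = dataset_size / batch_size
= 4480 / 64
= 70

70


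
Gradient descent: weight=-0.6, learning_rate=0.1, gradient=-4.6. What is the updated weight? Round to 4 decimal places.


w_new = w_old - lr * gradient
= -0.6 - 0.1 * -4.6
= -0.6 - (-0.46)
= -0.1400

-0.1400


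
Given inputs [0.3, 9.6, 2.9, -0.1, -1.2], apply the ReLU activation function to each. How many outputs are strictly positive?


ReLU(x) = max(0, x) for each element:
ReLU(0.3) = 0.3
ReLU(9.6) = 9.6
ReLU(2.9) = 2.9
ReLU(-0.1) = 0
ReLU(-1.2) = 0
Active neurons (>0): 3

3


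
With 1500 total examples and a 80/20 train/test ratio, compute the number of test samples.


Train samples = 1500 * 80% = 1200
Test samples = 1500 - 1200
= 300

300


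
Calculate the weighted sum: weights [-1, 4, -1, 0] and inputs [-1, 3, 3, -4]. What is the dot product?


Element-wise products:
-1 * -1 = 1
4 * 3 = 12
-1 * 3 = -3
0 * -4 = 0
Sum = 1 + 12 + -3 + 0
= 10

10


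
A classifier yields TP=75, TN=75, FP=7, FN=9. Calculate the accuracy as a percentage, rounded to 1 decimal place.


Accuracy = (TP + TN) / (TP + TN + FP + FN) * 100
= (75 + 75) / (75 + 75 + 7 + 9)
= 150 / 166
= 0.9036
= 90.4%

90.4


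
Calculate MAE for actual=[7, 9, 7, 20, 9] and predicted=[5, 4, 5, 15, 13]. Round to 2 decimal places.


Absolute errors: [2, 5, 2, 5, 4]
Sum of absolute errors = 18
MAE = 18 / 5 = 3.60

3.60


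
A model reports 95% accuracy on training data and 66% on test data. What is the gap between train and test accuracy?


Gap = train_accuracy - test_accuracy
= 95 - 66
= 29%
This large gap strongly indicates overfitting.

29


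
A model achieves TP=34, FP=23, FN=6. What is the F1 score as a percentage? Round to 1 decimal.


Precision = TP / (TP + FP) = 34 / 57 = 0.5965
Recall = TP / (TP + FN) = 34 / 40 = 0.85
F1 = 2 * P * R / (P + R)
= 2 * 0.5965 * 0.85 / (0.5965 + 0.85)
= 1.014 / 1.4465
= 0.701
As percentage: 70.1%

70.1


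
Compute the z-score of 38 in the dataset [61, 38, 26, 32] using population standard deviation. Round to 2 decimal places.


Mean = (61 + 38 + 26 + 32) / 4 = 39.25
Variance = sum((x_i - mean)^2) / n = 175.6875
Std = sqrt(175.6875) = 13.2547
Z = (x - mean) / std
= (38 - 39.25) / 13.2547
= -1.25 / 13.2547
= -0.09

-0.09


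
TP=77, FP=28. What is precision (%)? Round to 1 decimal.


Precision = TP / (TP + FP) * 100
= 77 / (77 + 28)
= 77 / 105
= 0.7333
= 73.3%

73.3


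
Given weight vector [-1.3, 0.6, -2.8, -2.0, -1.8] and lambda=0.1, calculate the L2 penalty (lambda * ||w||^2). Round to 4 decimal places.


Squaring each weight:
(-1.3)^2 = 1.69
0.6^2 = 0.36
(-2.8)^2 = 7.84
(-2.0)^2 = 4.0
(-1.8)^2 = 3.24
Sum of squares = 17.13
Penalty = 0.1 * 17.13 = 1.7130

1.7130


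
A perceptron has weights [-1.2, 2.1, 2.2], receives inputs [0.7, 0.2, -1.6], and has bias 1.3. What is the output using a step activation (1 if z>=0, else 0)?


z = w . x + b
= -1.2*0.7 + 2.1*0.2 + 2.2*-1.6 + 1.3
= -0.84 + 0.42 + -3.52 + 1.3
= -3.94 + 1.3
= -2.64
Since z = -2.64 < 0, output = 0

0


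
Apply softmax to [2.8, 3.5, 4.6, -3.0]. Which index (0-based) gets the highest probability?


Softmax is a monotonic transformation, so it preserves the argmax.
We need to find the index of the maximum logit.
Index 0: 2.8
Index 1: 3.5
Index 2: 4.6
Index 3: -3.0
Maximum logit = 4.6 at index 2

2


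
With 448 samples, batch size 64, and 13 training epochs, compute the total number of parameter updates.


Iterations per epoch = 448 / 64 = 7
Total updates = iterations_per_epoch * epochs
= 7 * 13
= 91

91


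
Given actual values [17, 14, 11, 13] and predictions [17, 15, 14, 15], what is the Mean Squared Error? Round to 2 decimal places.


Differences: [0, -1, -3, -2]
Squared errors: [0, 1, 9, 4]
Sum of squared errors = 14
MSE = 14 / 4 = 3.50

3.50


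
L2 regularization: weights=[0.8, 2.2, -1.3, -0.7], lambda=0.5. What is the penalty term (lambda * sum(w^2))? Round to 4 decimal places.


Squaring each weight:
0.8^2 = 0.64
2.2^2 = 4.84
(-1.3)^2 = 1.69
(-0.7)^2 = 0.49
Sum of squares = 7.66
Penalty = 0.5 * 7.66 = 3.8300

3.8300


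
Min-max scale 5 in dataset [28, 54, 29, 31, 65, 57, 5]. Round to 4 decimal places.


Min = 5, Max = 65
Range = 65 - 5 = 60
Scaled = (x - min) / (max - min)
= (5 - 5) / 60
= 0 / 60
= 0.0000

0.0000


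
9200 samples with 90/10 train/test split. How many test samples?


Train samples = 9200 * 90% = 8280
Test samples = 9200 - 8280
= 920

920


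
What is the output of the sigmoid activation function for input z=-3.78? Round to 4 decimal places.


sigmoid(z) = 1 / (1 + exp(-z))
exp(-(-3.78)) = exp(3.78) = 43.816
1 + 43.816 = 44.816
1 / 44.816 = 0.0223

0.0223


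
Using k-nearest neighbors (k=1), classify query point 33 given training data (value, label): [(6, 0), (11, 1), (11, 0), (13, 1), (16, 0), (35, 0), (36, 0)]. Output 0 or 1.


Distances from query 33:
Point 35 (class 0): distance = 2
K=1 nearest neighbors: classes = [0]
Votes for class 1: 0 / 1
Majority vote => class 0

0


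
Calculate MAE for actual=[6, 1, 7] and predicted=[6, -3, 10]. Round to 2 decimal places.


Absolute errors: [0, 4, 3]
Sum of absolute errors = 7
MAE = 7 / 3 = 2.33

2.33


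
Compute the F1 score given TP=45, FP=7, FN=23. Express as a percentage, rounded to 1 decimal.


Precision = TP / (TP + FP) = 45 / 52 = 0.8654
Recall = TP / (TP + FN) = 45 / 68 = 0.6618
F1 = 2 * P * R / (P + R)
= 2 * 0.8654 * 0.6618 / (0.8654 + 0.6618)
= 1.1454 / 1.5271
= 0.75
As percentage: 75.0%

75.0


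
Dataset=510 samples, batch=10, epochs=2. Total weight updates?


Iterations per epoch = 510 / 10 = 51
Total updates = iterations_per_epoch * epochs
= 51 * 2
= 102

102


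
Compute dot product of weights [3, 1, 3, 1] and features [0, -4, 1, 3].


Element-wise products:
3 * 0 = 0
1 * -4 = -4
3 * 1 = 3
1 * 3 = 3
Sum = 0 + -4 + 3 + 3
= 2

2


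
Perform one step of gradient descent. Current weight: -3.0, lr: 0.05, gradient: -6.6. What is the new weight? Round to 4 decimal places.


w_new = w_old - lr * gradient
= -3.0 - 0.05 * -6.6
= -3.0 - (-0.33)
= -2.6700

-2.6700


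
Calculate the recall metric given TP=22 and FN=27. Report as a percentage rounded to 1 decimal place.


Recall = TP / (TP + FN) * 100
= 22 / (22 + 27)
= 22 / 49
= 0.449
= 44.9%

44.9


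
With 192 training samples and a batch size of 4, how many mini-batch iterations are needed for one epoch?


Iterations per epoch = dataset_size / batch_size
= 192 / 4
= 48

48


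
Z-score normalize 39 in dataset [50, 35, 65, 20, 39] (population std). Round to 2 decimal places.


Mean = (50 + 35 + 65 + 20 + 39) / 5 = 41.8
Variance = sum((x_i - mean)^2) / n = 226.96
Std = sqrt(226.96) = 15.0652
Z = (x - mean) / std
= (39 - 41.8) / 15.0652
= -2.8 / 15.0652
= -0.19

-0.19


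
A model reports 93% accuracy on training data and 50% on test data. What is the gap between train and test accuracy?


Gap = train_accuracy - test_accuracy
= 93 - 50
= 43%
This large gap strongly indicates overfitting.

43


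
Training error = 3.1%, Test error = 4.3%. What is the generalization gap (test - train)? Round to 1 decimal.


Generalization gap = test_error - train_error
= 4.3 - 3.1
= 1.2%
A small gap suggests good generalization.

1.2


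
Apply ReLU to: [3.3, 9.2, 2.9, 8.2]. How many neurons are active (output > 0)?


ReLU(x) = max(0, x) for each element:
ReLU(3.3) = 3.3
ReLU(9.2) = 9.2
ReLU(2.9) = 2.9
ReLU(8.2) = 8.2
Active neurons (>0): 4

4


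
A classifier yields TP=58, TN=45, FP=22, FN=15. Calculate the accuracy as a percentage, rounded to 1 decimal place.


Accuracy = (TP + TN) / (TP + TN + FP + FN) * 100
= (58 + 45) / (58 + 45 + 22 + 15)
= 103 / 140
= 0.7357
= 73.6%

73.6


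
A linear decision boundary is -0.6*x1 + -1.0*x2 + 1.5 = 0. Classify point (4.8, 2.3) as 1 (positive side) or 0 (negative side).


Compute -0.6 * 4.8 + -1.0 * 2.3 + 1.5
= -2.88 + -2.3 + 1.5
= -3.68
Since -3.68 < 0, the point is on the negative side.

0


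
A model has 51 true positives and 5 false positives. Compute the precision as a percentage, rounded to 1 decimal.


Precision = TP / (TP + FP) * 100
= 51 / (51 + 5)
= 51 / 56
= 0.9107
= 91.1%

91.1


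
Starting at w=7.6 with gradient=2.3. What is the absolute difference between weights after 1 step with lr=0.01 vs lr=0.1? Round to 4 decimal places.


With lr=0.01: w_new = 7.6 - 0.01 * 2.3 = 7.577
With lr=0.1: w_new = 7.6 - 0.1 * 2.3 = 7.37
Absolute difference = |7.577 - 7.37|
= 0.2070

0.2070


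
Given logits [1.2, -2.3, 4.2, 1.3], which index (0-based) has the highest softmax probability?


Softmax is a monotonic transformation, so it preserves the argmax.
We need to find the index of the maximum logit.
Index 0: 1.2
Index 1: -2.3
Index 2: 4.2
Index 3: 1.3
Maximum logit = 4.2 at index 2

2


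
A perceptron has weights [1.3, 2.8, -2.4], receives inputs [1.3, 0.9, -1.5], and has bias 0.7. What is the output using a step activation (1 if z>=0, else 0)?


z = w . x + b
= 1.3*1.3 + 2.8*0.9 + -2.4*-1.5 + 0.7
= 1.69 + 2.52 + 3.6 + 0.7
= 7.81 + 0.7
= 8.51
Since z = 8.51 >= 0, output = 1

1


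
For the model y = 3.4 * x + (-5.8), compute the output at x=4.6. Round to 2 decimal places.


y = 3.4 * 4.6 + (-5.8)
= 15.64 + (-5.8)
= 9.84

9.84


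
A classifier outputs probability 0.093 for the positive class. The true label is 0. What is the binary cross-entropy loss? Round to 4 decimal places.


For y=0: Loss = -log(1-p)
= -log(1 - 0.093)
= -log(0.907)
= -(-0.0976)
= 0.0976

0.0976


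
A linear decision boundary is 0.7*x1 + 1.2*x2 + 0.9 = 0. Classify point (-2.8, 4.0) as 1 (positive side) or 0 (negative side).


Compute 0.7 * -2.8 + 1.2 * 4.0 + 0.9
= -1.96 + 4.8 + 0.9
= 3.74
Since 3.74 >= 0, the point is on the positive side.

1


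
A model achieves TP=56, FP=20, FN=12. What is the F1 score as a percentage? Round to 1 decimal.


Precision = TP / (TP + FP) = 56 / 76 = 0.7368
Recall = TP / (TP + FN) = 56 / 68 = 0.8235
F1 = 2 * P * R / (P + R)
= 2 * 0.7368 * 0.8235 / (0.7368 + 0.8235)
= 1.2136 / 1.5604
= 0.7778
As percentage: 77.8%

77.8


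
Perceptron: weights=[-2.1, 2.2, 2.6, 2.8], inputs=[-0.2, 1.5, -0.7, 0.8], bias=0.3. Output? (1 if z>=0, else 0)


z = w . x + b
= -2.1*-0.2 + 2.2*1.5 + 2.6*-0.7 + 2.8*0.8 + 0.3
= 0.42 + 3.3 + -1.82 + 2.24 + 0.3
= 4.14 + 0.3
= 4.44
Since z = 4.44 >= 0, output = 1

1


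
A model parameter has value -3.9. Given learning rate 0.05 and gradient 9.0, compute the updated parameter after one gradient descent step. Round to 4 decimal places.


w_new = w_old - lr * gradient
= -3.9 - 0.05 * 9.0
= -3.9 - (0.45)
= -4.3500

-4.3500


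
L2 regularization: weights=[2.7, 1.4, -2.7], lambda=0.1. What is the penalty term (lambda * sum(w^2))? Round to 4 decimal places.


Squaring each weight:
2.7^2 = 7.29
1.4^2 = 1.96
(-2.7)^2 = 7.29
Sum of squares = 16.54
Penalty = 0.1 * 16.54 = 1.6540

1.6540


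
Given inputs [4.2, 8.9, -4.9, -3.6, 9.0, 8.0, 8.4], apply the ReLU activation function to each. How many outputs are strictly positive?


ReLU(x) = max(0, x) for each element:
ReLU(4.2) = 4.2
ReLU(8.9) = 8.9
ReLU(-4.9) = 0
ReLU(-3.6) = 0
ReLU(9.0) = 9.0
ReLU(8.0) = 8.0
ReLU(8.4) = 8.4
Active neurons (>0): 5

5


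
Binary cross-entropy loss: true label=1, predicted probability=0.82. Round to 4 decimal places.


For y=1: Loss = -log(p)
= -log(0.82)
= -(-0.1985)
= 0.1985

0.1985


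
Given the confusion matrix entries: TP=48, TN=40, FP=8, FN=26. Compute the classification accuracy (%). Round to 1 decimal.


Accuracy = (TP + TN) / (TP + TN + FP + FN) * 100
= (48 + 40) / (48 + 40 + 8 + 26)
= 88 / 122
= 0.7213
= 72.1%

72.1


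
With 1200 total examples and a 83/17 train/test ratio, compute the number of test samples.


Train samples = 1200 * 83% = 996
Test samples = 1200 - 996
= 204

204


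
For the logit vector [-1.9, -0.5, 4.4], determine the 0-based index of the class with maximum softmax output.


Softmax is a monotonic transformation, so it preserves the argmax.
We need to find the index of the maximum logit.
Index 0: -1.9
Index 1: -0.5
Index 2: 4.4
Maximum logit = 4.4 at index 2

2


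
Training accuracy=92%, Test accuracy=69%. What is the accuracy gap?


Gap = train_accuracy - test_accuracy
= 92 - 69
= 23%
This large gap strongly indicates overfitting.

23


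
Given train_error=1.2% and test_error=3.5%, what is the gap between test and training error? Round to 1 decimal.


Generalization gap = test_error - train_error
= 3.5 - 1.2
= 2.3%
A moderate gap.

2.3


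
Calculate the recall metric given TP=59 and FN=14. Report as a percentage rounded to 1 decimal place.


Recall = TP / (TP + FN) * 100
= 59 / (59 + 14)
= 59 / 73
= 0.8082
= 80.8%

80.8


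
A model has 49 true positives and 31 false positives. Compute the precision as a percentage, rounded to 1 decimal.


Precision = TP / (TP + FP) * 100
= 49 / (49 + 31)
= 49 / 80
= 0.6125
= 61.3%

61.3


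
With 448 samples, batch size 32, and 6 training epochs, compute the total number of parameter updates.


Iterations per epoch = 448 / 32 = 14
Total updates = iterations_per_epoch * epochs
= 14 * 6
= 84

84


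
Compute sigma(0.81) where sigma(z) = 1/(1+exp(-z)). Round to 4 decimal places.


sigmoid(z) = 1 / (1 + exp(-z))
exp(-(0.81)) = exp(-0.81) = 0.4449
1 + 0.4449 = 1.4449
1 / 1.4449 = 0.6921

0.6921


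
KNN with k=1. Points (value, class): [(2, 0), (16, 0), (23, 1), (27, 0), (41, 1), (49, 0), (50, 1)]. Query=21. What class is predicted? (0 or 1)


Distances from query 21:
Point 23 (class 1): distance = 2
K=1 nearest neighbors: classes = [1]
Votes for class 1: 1 / 1
Majority vote => class 1

1


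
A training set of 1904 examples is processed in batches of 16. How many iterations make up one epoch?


Iterations per epoch = dataset_size / batch_size
= 1904 / 16
= 119

119


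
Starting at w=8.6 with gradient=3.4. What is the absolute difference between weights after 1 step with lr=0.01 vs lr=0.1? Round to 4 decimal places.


With lr=0.01: w_new = 8.6 - 0.01 * 3.4 = 8.566
With lr=0.1: w_new = 8.6 - 0.1 * 3.4 = 8.26
Absolute difference = |8.566 - 8.26|
= 0.3060

0.3060


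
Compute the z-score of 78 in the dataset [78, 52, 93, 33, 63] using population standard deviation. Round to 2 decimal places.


Mean = (78 + 52 + 93 + 33 + 63) / 5 = 63.8
Variance = sum((x_i - mean)^2) / n = 428.56
Std = sqrt(428.56) = 20.7017
Z = (x - mean) / std
= (78 - 63.8) / 20.7017
= 14.2 / 20.7017
= 0.69

0.69


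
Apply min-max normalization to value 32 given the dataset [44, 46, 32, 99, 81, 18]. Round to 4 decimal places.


Min = 18, Max = 99
Range = 99 - 18 = 81
Scaled = (x - min) / (max - min)
= (32 - 18) / 81
= 14 / 81
= 0.1728

0.1728


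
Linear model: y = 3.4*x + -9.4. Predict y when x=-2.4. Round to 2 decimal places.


y = 3.4 * -2.4 + (-9.4)
= -8.16 + (-9.4)
= -17.56

-17.56


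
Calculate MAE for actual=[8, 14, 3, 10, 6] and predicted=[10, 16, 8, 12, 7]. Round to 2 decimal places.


Absolute errors: [2, 2, 5, 2, 1]
Sum of absolute errors = 12
MAE = 12 / 5 = 2.40

2.40


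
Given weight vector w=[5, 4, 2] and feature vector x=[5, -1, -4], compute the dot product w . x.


Element-wise products:
5 * 5 = 25
4 * -1 = -4
2 * -4 = -8
Sum = 25 + -4 + -8
= 13

13


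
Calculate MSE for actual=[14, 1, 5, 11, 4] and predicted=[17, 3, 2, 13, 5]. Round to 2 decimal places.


Differences: [-3, -2, 3, -2, -1]
Squared errors: [9, 4, 9, 4, 1]
Sum of squared errors = 27
MSE = 27 / 5 = 5.40

5.40


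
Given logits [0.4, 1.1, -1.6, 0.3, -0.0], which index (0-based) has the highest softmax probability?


Softmax is a monotonic transformation, so it preserves the argmax.
We need to find the index of the maximum logit.
Index 0: 0.4
Index 1: 1.1
Index 2: -1.6
Index 3: 0.3
Index 4: -0.0
Maximum logit = 1.1 at index 1

1


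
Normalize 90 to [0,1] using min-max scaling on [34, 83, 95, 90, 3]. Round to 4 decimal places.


Min = 3, Max = 95
Range = 95 - 3 = 92
Scaled = (x - min) / (max - min)
= (90 - 3) / 92
= 87 / 92
= 0.9457

0.9457


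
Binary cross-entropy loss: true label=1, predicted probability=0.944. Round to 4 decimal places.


For y=1: Loss = -log(p)
= -log(0.944)
= -(-0.0576)
= 0.0576

0.0576


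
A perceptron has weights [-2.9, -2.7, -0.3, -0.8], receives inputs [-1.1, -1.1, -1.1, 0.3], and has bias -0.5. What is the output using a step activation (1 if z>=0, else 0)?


z = w . x + b
= -2.9*-1.1 + -2.7*-1.1 + -0.3*-1.1 + -0.8*0.3 + -0.5
= 3.19 + 2.97 + 0.33 + -0.24 + -0.5
= 6.25 + -0.5
= 5.75
Since z = 5.75 >= 0, output = 1

1


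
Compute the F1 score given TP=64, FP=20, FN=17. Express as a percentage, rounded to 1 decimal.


Precision = TP / (TP + FP) = 64 / 84 = 0.7619
Recall = TP / (TP + FN) = 64 / 81 = 0.7901
F1 = 2 * P * R / (P + R)
= 2 * 0.7619 * 0.7901 / (0.7619 + 0.7901)
= 1.204 / 1.552
= 0.7758
As percentage: 77.6%

77.6


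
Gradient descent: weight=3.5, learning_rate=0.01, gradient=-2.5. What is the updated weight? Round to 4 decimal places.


w_new = w_old - lr * gradient
= 3.5 - 0.01 * -2.5
= 3.5 - (-0.025)
= 3.5250

3.5250
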